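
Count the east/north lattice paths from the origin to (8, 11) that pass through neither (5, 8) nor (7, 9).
Number of paths = 27105

Inclusion–exclusion. Total paths: C(19, 8) = 75582. Through P₁: C(13, 5)·C(6, 3) = 25740. Through P₂: C(16, 7)·C(3, 1) = 34320. Since P₁ is strictly southwest of P₂, a monotone path through both must visit P₁ then P₂; paths through both = C(13, 5)·C(3, 2)·C(3, 1) = 11583. Avoid both = 75582 − 25740 − 34320 + 11583 = 27105.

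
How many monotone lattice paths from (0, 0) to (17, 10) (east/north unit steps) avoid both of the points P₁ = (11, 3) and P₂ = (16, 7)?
Number of paths = 7014489

Inclusion–exclusion. Total paths: C(27, 17) = 8436285. Through P₁: C(14, 11)·C(13, 6) = 624624. Through P₂: C(23, 16)·C(4, 1) = 980628. Since P₁ is strictly southwest of P₂, a monotone path through both must visit P₁ then P₂; paths through both = C(14, 11)·C(9, 5)·C(4, 1) = 183456. Avoid both = 8436285 − 624624 − 980628 + 183456 = 7014489.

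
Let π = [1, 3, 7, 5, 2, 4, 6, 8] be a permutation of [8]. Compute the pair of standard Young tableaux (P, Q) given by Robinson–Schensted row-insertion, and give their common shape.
P = [1, 2, 4, 6, 8] / [3, 5] / [7];  Q = [1, 2, 3, 7, 8] / [4, 6] / [5];  common shape = (5, 2, 1)

Row-insert the values π_1, π_2, … into P one at a time, bumping the leftmost entry strictly greater than the inserted value down to the next row. The recording tableau Q records, in position (i, j), the step at which that cell was added to P.
  Insert 1 (step 1): P = [1];  Q = [1]
  Insert 3 (step 2): P = [1, 3];  Q = [1, 2]
  Insert 7 (step 3): P = [1, 3, 7];  Q = [1, 2, 3]
  Insert 5 (step 4): P = [1, 3, 5] / [7];  Q = [1, 2, 3] / [4]
  Insert 2 (step 5): P = [1, 2, 5] / [3] / [7];  Q = [1, 2, 3] / [4] / [5]
  Insert 4 (step 6): P = [1, 2, 4] / [3, 5] / [7];  Q = [1, 2, 3] / [4, 6] / [5]
  Insert 6 (step 7): P = [1, 2, 4, 6] / [3, 5] / [7];  Q = [1, 2, 3, 7] / [4, 6] / [5]
  Insert 8 (step 8): P = [1, 2, 4, 6, 8] / [3, 5] / [7];  Q = [1, 2, 3, 7, 8] / [4, 6] / [5]
Final shape: (5, 2, 1).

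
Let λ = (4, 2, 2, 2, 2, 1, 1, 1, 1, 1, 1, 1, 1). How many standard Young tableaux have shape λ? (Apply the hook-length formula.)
# SYT of shape (4, 2, 2, 2, 2, 1, 1, 1, 1, 1, 1, 1, 1) = 654075

Hook-length formula: f^λ = n! / Π hook(c), product over all cells c of the Young diagram. For λ = (4, 2, 2, 2, 2, 1, 1, 1, 1, 1, 1, 1, 1), n = 20 boxes. Hook lengths by row (left-to-right, top-to-bottom): [16, 7, 2, 1]; [13, 4]; [12, 3]; [11, 2]; [10, 1]; [8]; [7]; [6]; [5]; [4]; [3]; [2]; [1]. Product of hooks = 3719607091200. So f^λ = 20! / 3719607091200 = 2432902008176640000 / 3719607091200 = 654075.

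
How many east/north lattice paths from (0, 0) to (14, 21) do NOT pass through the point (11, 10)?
Number of paths = 2191570776

Total paths from (0, 0) to (14, 21): C(35, 14) = 2319959400. Paths through (11, 10): (paths (0, 0) → (11, 10)) × (paths (11, 10) → (14, 21)) = C(21, 11) · C(14, 3) = 352716 · 364 = 128388624. Avoidance count = 2319959400 − 128388624 = 2191570776.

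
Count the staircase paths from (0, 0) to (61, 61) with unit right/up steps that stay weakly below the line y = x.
C_61 = 6182127958584855650487080847216336

These NE paths below the diagonal are counted by the Catalan number C_n = (1/(n + 1)) · C(2n, n). For n = 61: C_61 = (1/62) · C(122, 61) = 383291933432261050330199012527412832/62 = 6182127958584855650487080847216336.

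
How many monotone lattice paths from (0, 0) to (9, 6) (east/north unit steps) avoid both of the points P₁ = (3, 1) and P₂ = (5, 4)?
Number of paths = 1867

Inclusion–exclusion. Total paths: C(15, 9) = 5005. Through P₁: C(4, 3)·C(11, 6) = 1848. Through P₂: C(9, 5)·C(6, 4) = 1890. Since P₁ is strictly southwest of P₂, a monotone path through both must visit P₁ then P₂; paths through both = C(4, 3)·C(5, 2)·C(6, 4) = 600. Avoid both = 5005 − 1848 − 1890 + 600 = 1867.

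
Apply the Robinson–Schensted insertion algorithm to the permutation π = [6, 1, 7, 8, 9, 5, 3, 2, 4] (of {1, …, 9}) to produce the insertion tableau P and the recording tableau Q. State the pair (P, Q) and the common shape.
P = [1, 2, 4, 9] / [3, 7, 8] / [5] / [6];  Q = [1, 3, 4, 5] / [2, 6, 9] / [7] / [8];  common shape = (4, 3, 1, 1)

Row-insert the values π_1, π_2, … into P one at a time, bumping the leftmost entry strictly greater than the inserted value down to the next row. The recording tableau Q records, in position (i, j), the step at which that cell was added to P.
  Insert 6 (step 1): P = [6];  Q = [1]
  Insert 1 (step 2): P = [1] / [6];  Q = [1] / [2]
  Insert 7 (step 3): P = [1, 7] / [6];  Q = [1, 3] / [2]
  Insert 8 (step 4): P = [1, 7, 8] / [6];  Q = [1, 3, 4] / [2]
  Insert 9 (step 5): P = [1, 7, 8, 9] / [6];  Q = [1, 3, 4, 5] / [2]
  Insert 5 (step 6): P = [1, 5, 8, 9] / [6, 7];  Q = [1, 3, 4, 5] / [2, 6]
  Insert 3 (step 7): P = [1, 3, 8, 9] / [5, 7] / [6];  Q = [1, 3, 4, 5] / [2, 6] / [7]
  Insert 2 (step 8): P = [1, 2, 8, 9] / [3, 7] / [5] / [6];  Q = [1, 3, 4, 5] / [2, 6] / [7] / [8]
  Insert 4 (step 9): P = [1, 2, 4, 9] / [3, 7, 8] / [5] / [6];  Q = [1, 3, 4, 5] / [2, 6, 9] / [7] / [8]
Final shape: (4, 3, 1, 1).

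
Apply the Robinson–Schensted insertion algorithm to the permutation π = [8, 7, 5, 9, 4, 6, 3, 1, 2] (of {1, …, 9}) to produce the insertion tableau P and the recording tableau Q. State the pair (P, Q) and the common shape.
P = [1, 2] / [3, 6] / [4, 9] / [5] / [7] / [8];  Q = [1, 4] / [2, 6] / [3, 9] / [5] / [7] / [8];  common shape = (2, 2, 2, 1, 1, 1)

Row-insert the values π_1, π_2, … into P one at a time, bumping the leftmost entry strictly greater than the inserted value down to the next row. The recording tableau Q records, in position (i, j), the step at which that cell was added to P.
  Insert 8 (step 1): P = [8];  Q = [1]
  Insert 7 (step 2): P = [7] / [8];  Q = [1] / [2]
  Insert 5 (step 3): P = [5] / [7] / [8];  Q = [1] / [2] / [3]
  Insert 9 (step 4): P = [5, 9] / [7] / [8];  Q = [1, 4] / [2] / [3]
  Insert 4 (step 5): P = [4, 9] / [5] / [7] / [8];  Q = [1, 4] / [2] / [3] / [5]
  Insert 6 (step 6): P = [4, 6] / [5, 9] / [7] / [8];  Q = [1, 4] / [2, 6] / [3] / [5]
  Insert 3 (step 7): P = [3, 6] / [4, 9] / [5] / [7] / [8];  Q = [1, 4] / [2, 6] / [3] / [5] / [7]
  Insert 1 (step 8): P = [1, 6] / [3, 9] / [4] / [5] / [7] / [8];  Q = [1, 4] / [2, 6] / [3] / [5] / [7] / [8]
  Insert 2 (step 9): P = [1, 2] / [3, 6] / [4, 9] / [5] / [7] / [8];  Q = [1, 4] / [2, 6] / [3, 9] / [5] / [7] / [8]
Final shape: (2, 2, 2, 1, 1, 1).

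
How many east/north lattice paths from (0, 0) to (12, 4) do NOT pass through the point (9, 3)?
Number of paths = 940

Total paths from (0, 0) to (12, 4): C(16, 12) = 1820. Paths through (9, 3): (paths (0, 0) → (9, 3)) × (paths (9, 3) → (12, 4)) = C(12, 9) · C(4, 3) = 220 · 4 = 880. Avoidance count = 1820 − 880 = 940.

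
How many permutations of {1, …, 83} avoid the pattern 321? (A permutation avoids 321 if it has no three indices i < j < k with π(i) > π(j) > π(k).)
C_83 = 68854441132780194707888052034668647142985206100

These 321-avoiding permutations are counted by the Catalan number C_n = (1/(n + 1)) · C(2n, n). For n = 83: C_83 = (1/84) · C(166, 83) = 5783773055153536355462596370912166360010757312400/84 = 68854441132780194707888052034668647142985206100.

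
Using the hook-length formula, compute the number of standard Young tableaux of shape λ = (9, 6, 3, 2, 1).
# SYT of shape (9, 6, 3, 2, 1) = 370442240

Hook-length formula: f^λ = n! / Π hook(c), product over all cells c of the Young diagram. For λ = (9, 6, 3, 2, 1), n = 21 boxes. Hook lengths by row (left-to-right, top-to-bottom): [13, 11, 9, 7, 6, 5, 3, 2, 1]; [9, 7, 5, 3, 2, 1]; [5, 3, 1]; [3, 1]; [1]. Product of hooks = 137918781000. So f^λ = 21! / 137918781000 = 51090942171709440000 / 137918781000 = 370442240.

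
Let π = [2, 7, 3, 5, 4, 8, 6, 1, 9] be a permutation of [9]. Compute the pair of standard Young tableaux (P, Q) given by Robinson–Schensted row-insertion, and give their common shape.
P = [1, 3, 4, 6, 9] / [2, 8] / [5] / [7];  Q = [1, 2, 4, 6, 9] / [3, 7] / [5] / [8];  common shape = (5, 2, 1, 1)

Row-insert the values π_1, π_2, … into P one at a time, bumping the leftmost entry strictly greater than the inserted value down to the next row. The recording tableau Q records, in position (i, j), the step at which that cell was added to P.
  Insert 2 (step 1): P = [2];  Q = [1]
  Insert 7 (step 2): P = [2, 7];  Q = [1, 2]
  Insert 3 (step 3): P = [2, 3] / [7];  Q = [1, 2] / [3]
  Insert 5 (step 4): P = [2, 3, 5] / [7];  Q = [1, 2, 4] / [3]
  Insert 4 (step 5): P = [2, 3, 4] / [5] / [7];  Q = [1, 2, 4] / [3] / [5]
  Insert 8 (step 6): P = [2, 3, 4, 8] / [5] / [7];  Q = [1, 2, 4, 6] / [3] / [5]
  Insert 6 (step 7): P = [2, 3, 4, 6] / [5, 8] / [7];  Q = [1, 2, 4, 6] / [3, 7] / [5]
  Insert 1 (step 8): P = [1, 3, 4, 6] / [2, 8] / [5] / [7];  Q = [1, 2, 4, 6] / [3, 7] / [5] / [8]
  Insert 9 (step 9): P = [1, 3, 4, 6, 9] / [2, 8] / [5] / [7];  Q = [1, 2, 4, 6, 9] / [3, 7] / [5] / [8]
Final shape: (5, 2, 1, 1).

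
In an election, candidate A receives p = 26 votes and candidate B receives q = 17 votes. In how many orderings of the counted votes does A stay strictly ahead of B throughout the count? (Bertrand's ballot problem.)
Strict-lead orderings = 88152205554

Total orderings of the 43 votes with 26 for A: C(43, 26) = 421171648758. By the Bertrand ballot formula (Cycle Lemma / reflection principle), the number of orderings in which A is strictly ahead of B throughout is (p − q)/(p + q) · C(p + q, p) = (26 − 17)/(26 + 17) · 421171648758 = 88152205554.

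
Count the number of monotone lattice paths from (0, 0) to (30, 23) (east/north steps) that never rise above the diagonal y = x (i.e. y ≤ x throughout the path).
Number of paths = 160878516023680

By the reflection principle (André's argument), the number of monotone paths to (30, 23) with n ≤ m that never go above y = x is C(53, 30) − C(53, 31) = 623404249591760 − 462525733568080 = 160878516023680.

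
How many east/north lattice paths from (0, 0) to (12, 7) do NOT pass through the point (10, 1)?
Number of paths = 50080

Total paths from (0, 0) to (12, 7): C(19, 12) = 50388. Paths through (10, 1): (paths (0, 0) → (10, 1)) × (paths (10, 1) → (12, 7)) = C(11, 10) · C(8, 2) = 11 · 28 = 308. Avoidance count = 50388 − 308 = 50080.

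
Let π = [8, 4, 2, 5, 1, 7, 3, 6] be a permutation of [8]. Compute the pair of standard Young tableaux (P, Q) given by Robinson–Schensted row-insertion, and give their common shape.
P = [1, 3, 6] / [2, 5, 7] / [4] / [8];  Q = [1, 4, 6] / [2, 7, 8] / [3] / [5];  common shape = (3, 3, 1, 1)

Row-insert the values π_1, π_2, … into P one at a time, bumping the leftmost entry strictly greater than the inserted value down to the next row. The recording tableau Q records, in position (i, j), the step at which that cell was added to P.
  Insert 8 (step 1): P = [8];  Q = [1]
  Insert 4 (step 2): P = [4] / [8];  Q = [1] / [2]
  Insert 2 (step 3): P = [2] / [4] / [8];  Q = [1] / [2] / [3]
  Insert 5 (step 4): P = [2, 5] / [4] / [8];  Q = [1, 4] / [2] / [3]
  Insert 1 (step 5): P = [1, 5] / [2] / [4] / [8];  Q = [1, 4] / [2] / [3] / [5]
  Insert 7 (step 6): P = [1, 5, 7] / [2] / [4] / [8];  Q = [1, 4, 6] / [2] / [3] / [5]
  Insert 3 (step 7): P = [1, 3, 7] / [2, 5] / [4] / [8];  Q = [1, 4, 6] / [2, 7] / [3] / [5]
  Insert 6 (step 8): P = [1, 3, 6] / [2, 5, 7] / [4] / [8];  Q = [1, 4, 6] / [2, 7, 8] / [3] / [5]
Final shape: (3, 3, 1, 1).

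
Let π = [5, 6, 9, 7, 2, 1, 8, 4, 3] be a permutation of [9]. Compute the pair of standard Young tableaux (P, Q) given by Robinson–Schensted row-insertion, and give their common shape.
P = [1, 3, 7, 8] / [2, 4] / [5, 6] / [9];  Q = [1, 2, 3, 7] / [4, 8] / [5, 9] / [6];  common shape = (4, 2, 2, 1)

Row-insert the values π_1, π_2, … into P one at a time, bumping the leftmost entry strictly greater than the inserted value down to the next row. The recording tableau Q records, in position (i, j), the step at which that cell was added to P.
  Insert 5 (step 1): P = [5];  Q = [1]
  Insert 6 (step 2): P = [5, 6];  Q = [1, 2]
  Insert 9 (step 3): P = [5, 6, 9];  Q = [1, 2, 3]
  Insert 7 (step 4): P = [5, 6, 7] / [9];  Q = [1, 2, 3] / [4]
  Insert 2 (step 5): P = [2, 6, 7] / [5] / [9];  Q = [1, 2, 3] / [4] / [5]
  Insert 1 (step 6): P = [1, 6, 7] / [2] / [5] / [9];  Q = [1, 2, 3] / [4] / [5] / [6]
  Insert 8 (step 7): P = [1, 6, 7, 8] / [2] / [5] / [9];  Q = [1, 2, 3, 7] / [4] / [5] / [6]
  Insert 4 (step 8): P = [1, 4, 7, 8] / [2, 6] / [5] / [9];  Q = [1, 2, 3, 7] / [4, 8] / [5] / [6]
  Insert 3 (step 9): P = [1, 3, 7, 8] / [2, 4] / [5, 6] / [9];  Q = [1, 2, 3, 7] / [4, 8] / [5, 9] / [6]
Final shape: (4, 2, 2, 1).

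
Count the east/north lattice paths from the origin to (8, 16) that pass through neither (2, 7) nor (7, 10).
Number of paths = 433267

Inclusion–exclusion. Total paths: C(24, 8) = 735471. Through P₁: C(9, 2)·C(15, 6) = 180180. Through P₂: C(17, 7)·C(7, 1) = 136136. Since P₁ is strictly southwest of P₂, a monotone path through both must visit P₁ then P₂; paths through both = C(9, 2)·C(8, 5)·C(7, 1) = 14112. Avoid both = 735471 − 180180 − 136136 + 14112 = 433267.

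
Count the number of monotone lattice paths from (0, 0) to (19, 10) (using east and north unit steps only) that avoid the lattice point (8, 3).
Number of paths = 14779050

Total paths from (0, 0) to (19, 10): C(29, 19) = 20030010. Paths through (8, 3): (paths (0, 0) → (8, 3)) × (paths (8, 3) → (19, 10)) = C(11, 8) · C(18, 11) = 165 · 31824 = 5250960. Avoidance count = 20030010 − 5250960 = 14779050.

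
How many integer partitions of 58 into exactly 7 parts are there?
p(58, 7 parts) = 19928

Partitions of n into exactly k parts are in bijection with partitions of n − k into at most k parts (subtract 1 from each part). So p(58, exactly 7) = p(51, parts ≤ 7). Computing via the recurrence p(m, j) = p(m, j−1) + p(m−j, j) gives 19928.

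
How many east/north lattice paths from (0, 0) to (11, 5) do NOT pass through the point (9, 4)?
Number of paths = 2223

Total paths from (0, 0) to (11, 5): C(16, 11) = 4368. Paths through (9, 4): (paths (0, 0) → (9, 4)) × (paths (9, 4) → (11, 5)) = C(13, 9) · C(3, 2) = 715 · 3 = 2145. Avoidance count = 4368 − 2145 = 2223.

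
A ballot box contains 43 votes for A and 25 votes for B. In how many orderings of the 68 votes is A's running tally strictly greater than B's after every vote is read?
Strict-lead orderings = 700533885926386512

Total orderings of the 68 votes with 43 for A: C(68, 43) = 2646461346833015712. By the Bertrand ballot formula (Cycle Lemma / reflection principle), the number of orderings in which A is strictly ahead of B throughout is (p − q)/(p + q) · C(p + q, p) = (43 − 25)/(43 + 25) · 2646461346833015712 = 700533885926386512.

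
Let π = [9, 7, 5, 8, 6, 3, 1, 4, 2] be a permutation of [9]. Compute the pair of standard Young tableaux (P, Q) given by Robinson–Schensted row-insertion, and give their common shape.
P = [1, 2] / [3, 4] / [5, 6] / [7, 8] / [9];  Q = [1, 4] / [2, 5] / [3, 8] / [6, 9] / [7];  common shape = (2, 2, 2, 2, 1)

Row-insert the values π_1, π_2, … into P one at a time, bumping the leftmost entry strictly greater than the inserted value down to the next row. The recording tableau Q records, in position (i, j), the step at which that cell was added to P.
  Insert 9 (step 1): P = [9];  Q = [1]
  Insert 7 (step 2): P = [7] / [9];  Q = [1] / [2]
  Insert 5 (step 3): P = [5] / [7] / [9];  Q = [1] / [2] / [3]
  Insert 8 (step 4): P = [5, 8] / [7] / [9];  Q = [1, 4] / [2] / [3]
  Insert 6 (step 5): P = [5, 6] / [7, 8] / [9];  Q = [1, 4] / [2, 5] / [3]
  Insert 3 (step 6): P = [3, 6] / [5, 8] / [7] / [9];  Q = [1, 4] / [2, 5] / [3] / [6]
  Insert 1 (step 7): P = [1, 6] / [3, 8] / [5] / [7] / [9];  Q = [1, 4] / [2, 5] / [3] / [6] / [7]
  Insert 4 (step 8): P = [1, 4] / [3, 6] / [5, 8] / [7] / [9];  Q = [1, 4] / [2, 5] / [3, 8] / [6] / [7]
  Insert 2 (step 9): P = [1, 2] / [3, 4] / [5, 6] / [7, 8] / [9];  Q = [1, 4] / [2, 5] / [3, 8] / [6, 9] / [7]
Final shape: (2, 2, 2, 2, 1).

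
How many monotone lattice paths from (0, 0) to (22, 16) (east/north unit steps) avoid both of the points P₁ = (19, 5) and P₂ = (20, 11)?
Number of paths = 20452632447

Inclusion–exclusion. Total paths: C(38, 22) = 22239974430. Through P₁: C(24, 19)·C(14, 3) = 15471456. Through P₂: C(31, 20)·C(7, 2) = 1778118615. Since P₁ is strictly southwest of P₂, a monotone path through both must visit P₁ then P₂; paths through both = C(24, 19)·C(7, 1)·C(7, 2) = 6248088. Avoid both = 22239974430 − 15471456 − 1778118615 + 6248088 = 20452632447.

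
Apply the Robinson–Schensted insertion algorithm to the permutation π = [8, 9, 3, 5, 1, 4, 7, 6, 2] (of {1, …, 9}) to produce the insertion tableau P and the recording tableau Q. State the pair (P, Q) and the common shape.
P = [1, 2, 6] / [3, 4, 7] / [5, 9] / [8];  Q = [1, 2, 7] / [3, 4, 8] / [5, 6] / [9];  common shape = (3, 3, 2, 1)

Row-insert the values π_1, π_2, … into P one at a time, bumping the leftmost entry strictly greater than the inserted value down to the next row. The recording tableau Q records, in position (i, j), the step at which that cell was added to P.
  Insert 8 (step 1): P = [8];  Q = [1]
  Insert 9 (step 2): P = [8, 9];  Q = [1, 2]
  Insert 3 (step 3): P = [3, 9] / [8];  Q = [1, 2] / [3]
  Insert 5 (step 4): P = [3, 5] / [8, 9];  Q = [1, 2] / [3, 4]
  Insert 1 (step 5): P = [1, 5] / [3, 9] / [8];  Q = [1, 2] / [3, 4] / [5]
  Insert 4 (step 6): P = [1, 4] / [3, 5] / [8, 9];  Q = [1, 2] / [3, 4] / [5, 6]
  Insert 7 (step 7): P = [1, 4, 7] / [3, 5] / [8, 9];  Q = [1, 2, 7] / [3, 4] / [5, 6]
  Insert 6 (step 8): P = [1, 4, 6] / [3, 5, 7] / [8, 9];  Q = [1, 2, 7] / [3, 4, 8] / [5, 6]
  Insert 2 (step 9): P = [1, 2, 6] / [3, 4, 7] / [5, 9] / [8];  Q = [1, 2, 7] / [3, 4, 8] / [5, 6] / [9]
Final shape: (3, 3, 2, 1).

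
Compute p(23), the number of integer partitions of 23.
p(23) = 1255

Compute p(n) via the recurrence p(n, m) = p(n, m−1) + p(n−m, m), where p(n, m) counts partitions of n with all parts ≤ m and p(n) = p(n, n). The base cases are p(0, m) = 1 and p(n, 0) = 0 for n > 0. Filling the table yields p(23) = 1255. (Euler's pentagonal recurrence is an alternative.)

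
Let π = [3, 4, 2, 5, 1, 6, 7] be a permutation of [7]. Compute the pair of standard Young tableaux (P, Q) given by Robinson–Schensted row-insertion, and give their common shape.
P = [1, 4, 5, 6, 7] / [2] / [3];  Q = [1, 2, 4, 6, 7] / [3] / [5];  common shape = (5, 1, 1)

Row-insert the values π_1, π_2, … into P one at a time, bumping the leftmost entry strictly greater than the inserted value down to the next row. The recording tableau Q records, in position (i, j), the step at which that cell was added to P.
  Insert 3 (step 1): P = [3];  Q = [1]
  Insert 4 (step 2): P = [3, 4];  Q = [1, 2]
  Insert 2 (step 3): P = [2, 4] / [3];  Q = [1, 2] / [3]
  Insert 5 (step 4): P = [2, 4, 5] / [3];  Q = [1, 2, 4] / [3]
  Insert 1 (step 5): P = [1, 4, 5] / [2] / [3];  Q = [1, 2, 4] / [3] / [5]
  Insert 6 (step 6): P = [1, 4, 5, 6] / [2] / [3];  Q = [1, 2, 4, 6] / [3] / [5]
  Insert 7 (step 7): P = [1, 4, 5, 6, 7] / [2] / [3];  Q = [1, 2, 4, 6, 7] / [3] / [5]
Final shape: (5, 1, 1).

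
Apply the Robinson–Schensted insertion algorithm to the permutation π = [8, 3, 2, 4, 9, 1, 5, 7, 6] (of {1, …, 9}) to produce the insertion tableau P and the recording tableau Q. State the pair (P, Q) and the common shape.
P = [1, 4, 5, 6] / [2, 7] / [3, 9] / [8];  Q = [1, 4, 5, 8] / [2, 7] / [3, 9] / [6];  common shape = (4, 2, 2, 1)

Row-insert the values π_1, π_2, … into P one at a time, bumping the leftmost entry strictly greater than the inserted value down to the next row. The recording tableau Q records, in position (i, j), the step at which that cell was added to P.
  Insert 8 (step 1): P = [8];  Q = [1]
  Insert 3 (step 2): P = [3] / [8];  Q = [1] / [2]
  Insert 2 (step 3): P = [2] / [3] / [8];  Q = [1] / [2] / [3]
  Insert 4 (step 4): P = [2, 4] / [3] / [8];  Q = [1, 4] / [2] / [3]
  Insert 9 (step 5): P = [2, 4, 9] / [3] / [8];  Q = [1, 4, 5] / [2] / [3]
  Insert 1 (step 6): P = [1, 4, 9] / [2] / [3] / [8];  Q = [1, 4, 5] / [2] / [3] / [6]
  Insert 5 (step 7): P = [1, 4, 5] / [2, 9] / [3] / [8];  Q = [1, 4, 5] / [2, 7] / [3] / [6]
  Insert 7 (step 8): P = [1, 4, 5, 7] / [2, 9] / [3] / [8];  Q = [1, 4, 5, 8] / [2, 7] / [3] / [6]
  Insert 6 (step 9): P = [1, 4, 5, 6] / [2, 7] / [3, 9] / [8];  Q = [1, 4, 5, 8] / [2, 7] / [3, 9] / [6]
Final shape: (4, 2, 2, 1).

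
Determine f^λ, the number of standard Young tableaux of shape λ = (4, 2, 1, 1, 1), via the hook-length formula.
# SYT of shape (4, 2, 1, 1, 1) = 189

Hook-length formula: f^λ = n! / Π hook(c), product over all cells c of the Young diagram. For λ = (4, 2, 1, 1, 1), n = 9 boxes. Hook lengths by row (left-to-right, top-to-bottom): [8, 4, 2, 1]; [5, 1]; [3]; [2]; [1]. Product of hooks = 1920. So f^λ = 9! / 1920 = 362880 / 1920 = 189.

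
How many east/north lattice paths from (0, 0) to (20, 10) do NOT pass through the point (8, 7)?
Number of paths = 27117090

Total paths from (0, 0) to (20, 10): C(30, 20) = 30045015. Paths through (8, 7): (paths (0, 0) → (8, 7)) × (paths (8, 7) → (20, 10)) = C(15, 8) · C(15, 12) = 6435 · 455 = 2927925. Avoidance count = 30045015 − 2927925 = 27117090.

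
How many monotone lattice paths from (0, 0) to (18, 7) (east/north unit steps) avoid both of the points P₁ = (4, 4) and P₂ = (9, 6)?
Number of paths = 397750

Inclusion–exclusion. Total paths: C(25, 18) = 480700. Through P₁: C(8, 4)·C(17, 14) = 47600. Through P₂: C(15, 9)·C(10, 9) = 50050. Since P₁ is strictly southwest of P₂, a monotone path through both must visit P₁ then P₂; paths through both = C(8, 4)·C(7, 5)·C(10, 9) = 14700. Avoid both = 480700 − 47600 − 50050 + 14700 = 397750.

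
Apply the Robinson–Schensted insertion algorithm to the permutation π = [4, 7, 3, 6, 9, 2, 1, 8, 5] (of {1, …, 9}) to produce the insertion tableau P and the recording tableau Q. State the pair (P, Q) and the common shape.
P = [1, 5, 8] / [2, 6, 9] / [3, 7] / [4];  Q = [1, 2, 5] / [3, 4, 8] / [6, 9] / [7];  common shape = (3, 3, 2, 1)

Row-insert the values π_1, π_2, … into P one at a time, bumping the leftmost entry strictly greater than the inserted value down to the next row. The recording tableau Q records, in position (i, j), the step at which that cell was added to P.
  Insert 4 (step 1): P = [4];  Q = [1]
  Insert 7 (step 2): P = [4, 7];  Q = [1, 2]
  Insert 3 (step 3): P = [3, 7] / [4];  Q = [1, 2] / [3]
  Insert 6 (step 4): P = [3, 6] / [4, 7];  Q = [1, 2] / [3, 4]
  Insert 9 (step 5): P = [3, 6, 9] / [4, 7];  Q = [1, 2, 5] / [3, 4]
  Insert 2 (step 6): P = [2, 6, 9] / [3, 7] / [4];  Q = [1, 2, 5] / [3, 4] / [6]
  Insert 1 (step 7): P = [1, 6, 9] / [2, 7] / [3] / [4];  Q = [1, 2, 5] / [3, 4] / [6] / [7]
  Insert 8 (step 8): P = [1, 6, 8] / [2, 7, 9] / [3] / [4];  Q = [1, 2, 5] / [3, 4, 8] / [6] / [7]
  Insert 5 (step 9): P = [1, 5, 8] / [2, 6, 9] / [3, 7] / [4];  Q = [1, 2, 5] / [3, 4, 8] / [6, 9] / [7]
Final shape: (3, 3, 2, 1).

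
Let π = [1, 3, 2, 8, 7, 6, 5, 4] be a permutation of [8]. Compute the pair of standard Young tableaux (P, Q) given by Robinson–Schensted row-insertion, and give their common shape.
P = [1, 2, 4] / [3, 5] / [6] / [7] / [8];  Q = [1, 2, 4] / [3, 5] / [6] / [7] / [8];  common shape = (3, 2, 1, 1, 1)

Row-insert the values π_1, π_2, … into P one at a time, bumping the leftmost entry strictly greater than the inserted value down to the next row. The recording tableau Q records, in position (i, j), the step at which that cell was added to P.
  Insert 1 (step 1): P = [1];  Q = [1]
  Insert 3 (step 2): P = [1, 3];  Q = [1, 2]
  Insert 2 (step 3): P = [1, 2] / [3];  Q = [1, 2] / [3]
  Insert 8 (step 4): P = [1, 2, 8] / [3];  Q = [1, 2, 4] / [3]
  Insert 7 (step 5): P = [1, 2, 7] / [3, 8];  Q = [1, 2, 4] / [3, 5]
  Insert 6 (step 6): P = [1, 2, 6] / [3, 7] / [8];  Q = [1, 2, 4] / [3, 5] / [6]
  Insert 5 (step 7): P = [1, 2, 5] / [3, 6] / [7] / [8];  Q = [1, 2, 4] / [3, 5] / [6] / [7]
  Insert 4 (step 8): P = [1, 2, 4] / [3, 5] / [6] / [7] / [8];  Q = [1, 2, 4] / [3, 5] / [6] / [7] / [8]
Final shape: (3, 2, 1, 1, 1).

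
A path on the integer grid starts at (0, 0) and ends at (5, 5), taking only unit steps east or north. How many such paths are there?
Number of paths = 252

A monotone lattice path from (0, 0) to (5, 5) consists of 5 east steps and 5 north steps in some order, so it is determined by which 5 of the 10 steps are east. The count is C(10, 5) = 252.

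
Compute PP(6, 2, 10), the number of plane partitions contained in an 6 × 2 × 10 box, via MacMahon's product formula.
PP(6, 2, 10) = 14158144

Evaluate the triple product over i = 1..6, j = 1..2, k = 1..10. The factors are (2/1) · (3/2) · (4/3) · (5/4) · (6/5) · (7/6) · (8/7) · (9/8) · … (120 factors total). The numerators and denominators telescope so the product is an integer; carrying out the multiplication exactly gives PP(6, 2, 10) = 14158144.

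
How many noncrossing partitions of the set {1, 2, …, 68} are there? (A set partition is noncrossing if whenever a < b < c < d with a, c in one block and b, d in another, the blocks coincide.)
C_68 = 86218923998960285726185640663701108500

These noncrossing partitions are counted by the Catalan number C_n = (1/(n + 1)) · C(2n, n). For n = 68: C_68 = (1/69) · C(136, 68) = 5949105755928259715106809205795376486500/69 = 86218923998960285726185640663701108500.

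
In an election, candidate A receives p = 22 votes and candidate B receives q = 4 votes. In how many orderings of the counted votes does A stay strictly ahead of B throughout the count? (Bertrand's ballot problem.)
Strict-lead orderings = 10350

Total orderings of the 26 votes with 22 for A: C(26, 22) = 14950. By the Bertrand ballot formula (Cycle Lemma / reflection principle), the number of orderings in which A is strictly ahead of B throughout is (p − q)/(p + q) · C(p + q, p) = (22 − 4)/(22 + 4) · 14950 = 10350.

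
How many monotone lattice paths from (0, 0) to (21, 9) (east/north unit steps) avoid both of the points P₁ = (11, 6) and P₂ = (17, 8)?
Number of paths = 7092379

Inclusion–exclusion. Total paths: C(30, 21) = 14307150. Through P₁: C(17, 11)·C(13, 10) = 3539536. Through P₂: C(25, 17)·C(5, 4) = 5407875. Since P₁ is strictly southwest of P₂, a monotone path through both must visit P₁ then P₂; paths through both = C(17, 11)·C(8, 6)·C(5, 4) = 1732640. Avoid both = 14307150 − 3539536 − 5407875 + 1732640 = 7092379.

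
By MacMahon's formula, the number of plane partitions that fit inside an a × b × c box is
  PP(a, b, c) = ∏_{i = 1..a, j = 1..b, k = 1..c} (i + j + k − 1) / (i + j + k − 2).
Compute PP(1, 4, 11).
PP(1, 4, 11) = 1365

Evaluate the triple product over i = 1..1, j = 1..4, k = 1..11. The factors are (2/1) · (3/2) · (4/3) · (5/4) · (6/5) · (7/6) · (8/7) · (9/8) · … (44 factors total). The numerators and denominators telescope so the product is an integer; carrying out the multiplication exactly gives PP(1, 4, 11) = 1365.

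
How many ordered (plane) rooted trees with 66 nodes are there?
C_65 = 1440418573150919668872489894243865350

These ordered rooted trees are counted by the Catalan number C_n = (1/(n + 1)) · C(2n, n). For n = 65: C_65 = (1/66) · C(130, 65) = 95067625827960698145584333020095113100/66 = 1440418573150919668872489894243865350.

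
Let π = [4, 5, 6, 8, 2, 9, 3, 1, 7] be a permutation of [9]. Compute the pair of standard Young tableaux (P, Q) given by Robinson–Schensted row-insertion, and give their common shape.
P = [1, 3, 6, 7, 9] / [2, 5, 8] / [4];  Q = [1, 2, 3, 4, 6] / [5, 7, 9] / [8];  common shape = (5, 3, 1)

Row-insert the values π_1, π_2, … into P one at a time, bumping the leftmost entry strictly greater than the inserted value down to the next row. The recording tableau Q records, in position (i, j), the step at which that cell was added to P.
  Insert 4 (step 1): P = [4];  Q = [1]
  Insert 5 (step 2): P = [4, 5];  Q = [1, 2]
  Insert 6 (step 3): P = [4, 5, 6];  Q = [1, 2, 3]
  Insert 8 (step 4): P = [4, 5, 6, 8];  Q = [1, 2, 3, 4]
  Insert 2 (step 5): P = [2, 5, 6, 8] / [4];  Q = [1, 2, 3, 4] / [5]
  Insert 9 (step 6): P = [2, 5, 6, 8, 9] / [4];  Q = [1, 2, 3, 4, 6] / [5]
  Insert 3 (step 7): P = [2, 3, 6, 8, 9] / [4, 5];  Q = [1, 2, 3, 4, 6] / [5, 7]
  Insert 1 (step 8): P = [1, 3, 6, 8, 9] / [2, 5] / [4];  Q = [1, 2, 3, 4, 6] / [5, 7] / [8]
  Insert 7 (step 9): P = [1, 3, 6, 7, 9] / [2, 5, 8] / [4];  Q = [1, 2, 3, 4, 6] / [5, 7, 9] / [8]
Final shape: (5, 3, 1).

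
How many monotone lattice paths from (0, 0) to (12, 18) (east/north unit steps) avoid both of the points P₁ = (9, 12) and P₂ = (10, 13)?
Number of paths = 50122779

Inclusion–exclusion. Total paths: C(30, 12) = 86493225. Through P₁: C(21, 9)·C(9, 3) = 24690120. Through P₂: C(23, 10)·C(7, 2) = 24025386. Since P₁ is strictly southwest of P₂, a monotone path through both must visit P₁ then P₂; paths through both = C(21, 9)·C(2, 1)·C(7, 2) = 12345060. Avoid both = 86493225 − 24690120 − 24025386 + 12345060 = 50122779.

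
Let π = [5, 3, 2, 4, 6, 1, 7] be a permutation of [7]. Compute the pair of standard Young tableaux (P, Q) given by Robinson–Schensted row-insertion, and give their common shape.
P = [1, 4, 6, 7] / [2] / [3] / [5];  Q = [1, 4, 5, 7] / [2] / [3] / [6];  common shape = (4, 1, 1, 1)

Row-insert the values π_1, π_2, … into P one at a time, bumping the leftmost entry strictly greater than the inserted value down to the next row. The recording tableau Q records, in position (i, j), the step at which that cell was added to P.
  Insert 5 (step 1): P = [5];  Q = [1]
  Insert 3 (step 2): P = [3] / [5];  Q = [1] / [2]
  Insert 2 (step 3): P = [2] / [3] / [5];  Q = [1] / [2] / [3]
  Insert 4 (step 4): P = [2, 4] / [3] / [5];  Q = [1, 4] / [2] / [3]
  Insert 6 (step 5): P = [2, 4, 6] / [3] / [5];  Q = [1, 4, 5] / [2] / [3]
  Insert 1 (step 6): P = [1, 4, 6] / [2] / [3] / [5];  Q = [1, 4, 5] / [2] / [3] / [6]
  Insert 7 (step 7): P = [1, 4, 6, 7] / [2] / [3] / [5];  Q = [1, 4, 5, 7] / [2] / [3] / [6]
Final shape: (4, 1, 1, 1).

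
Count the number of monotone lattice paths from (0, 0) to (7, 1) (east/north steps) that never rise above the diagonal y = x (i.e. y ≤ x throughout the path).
Number of paths = 7

By the reflection principle (André's argument), the number of monotone paths to (7, 1) with n ≤ m that never go above y = x is C(8, 7) − C(8, 8) = 8 − 1 = 7.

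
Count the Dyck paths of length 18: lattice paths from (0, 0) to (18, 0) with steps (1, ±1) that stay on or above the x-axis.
C_9 = 4862

These Dyck paths are counted by the Catalan number C_n = (1/(n + 1)) · C(2n, n). For n = 9: C_9 = (1/10) · C(18, 9) = 48620/10 = 4862.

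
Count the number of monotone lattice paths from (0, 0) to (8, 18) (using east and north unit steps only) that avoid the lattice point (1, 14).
Number of paths = 1557325

Total paths from (0, 0) to (8, 18): C(26, 8) = 1562275. Paths through (1, 14): (paths (0, 0) → (1, 14)) × (paths (1, 14) → (8, 18)) = C(15, 1) · C(11, 7) = 15 · 330 = 4950. Avoidance count = 1562275 − 4950 = 1557325.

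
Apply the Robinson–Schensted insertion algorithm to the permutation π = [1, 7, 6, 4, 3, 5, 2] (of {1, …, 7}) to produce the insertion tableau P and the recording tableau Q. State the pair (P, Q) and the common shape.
P = [1, 2, 5] / [3] / [4] / [6] / [7];  Q = [1, 2, 6] / [3] / [4] / [5] / [7];  common shape = (3, 1, 1, 1, 1)

Row-insert the values π_1, π_2, … into P one at a time, bumping the leftmost entry strictly greater than the inserted value down to the next row. The recording tableau Q records, in position (i, j), the step at which that cell was added to P.
  Insert 1 (step 1): P = [1];  Q = [1]
  Insert 7 (step 2): P = [1, 7];  Q = [1, 2]
  Insert 6 (step 3): P = [1, 6] / [7];  Q = [1, 2] / [3]
  Insert 4 (step 4): P = [1, 4] / [6] / [7];  Q = [1, 2] / [3] / [4]
  Insert 3 (step 5): P = [1, 3] / [4] / [6] / [7];  Q = [1, 2] / [3] / [4] / [5]
  Insert 5 (step 6): P = [1, 3, 5] / [4] / [6] / [7];  Q = [1, 2, 6] / [3] / [4] / [5]
  Insert 2 (step 7): P = [1, 2, 5] / [3] / [4] / [6] / [7];  Q = [1, 2, 6] / [3] / [4] / [5] / [7]
Final shape: (3, 1, 1, 1, 1).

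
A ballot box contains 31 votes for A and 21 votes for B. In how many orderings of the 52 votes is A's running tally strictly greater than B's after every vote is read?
Strict-lead orderings = 36921502679600

Total orderings of the 52 votes with 31 for A: C(52, 31) = 191991813933920. By the Bertrand ballot formula (Cycle Lemma / reflection principle), the number of orderings in which A is strictly ahead of B throughout is (p − q)/(p + q) · C(p + q, p) = (31 − 21)/(31 + 21) · 191991813933920 = 36921502679600.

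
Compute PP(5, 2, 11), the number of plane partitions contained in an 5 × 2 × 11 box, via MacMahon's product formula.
PP(5, 2, 11) = 4504864

Evaluate the triple product over i = 1..5, j = 1..2, k = 1..11. The factors are (2/1) · (3/2) · (4/3) · (5/4) · (6/5) · (7/6) · (8/7) · (9/8) · … (110 factors total). The numerators and denominators telescope so the product is an integer; carrying out the multiplication exactly gives PP(5, 2, 11) = 4504864.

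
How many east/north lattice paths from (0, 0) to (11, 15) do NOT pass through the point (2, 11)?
Number of paths = 7670390

Total paths from (0, 0) to (11, 15): C(26, 11) = 7726160. Paths through (2, 11): (paths (0, 0) → (2, 11)) × (paths (2, 11) → (11, 15)) = C(13, 2) · C(13, 9) = 78 · 715 = 55770. Avoidance count = 7726160 − 55770 = 7670390.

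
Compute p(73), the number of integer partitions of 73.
p(73) = 6185689

Compute p(n) via the recurrence p(n, m) = p(n, m−1) + p(n−m, m), where p(n, m) counts partitions of n with all parts ≤ m and p(n) = p(n, n). The base cases are p(0, m) = 1 and p(n, 0) = 0 for n > 0. Filling the table yields p(73) = 6185689. (Euler's pentagonal recurrence is an alternative.)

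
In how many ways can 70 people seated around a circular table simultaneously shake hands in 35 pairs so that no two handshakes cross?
C_35 = 3116285494907301262

These noncrossing handshakes are counted by the Catalan number C_n = (1/(n + 1)) · C(2n, n). For n = 35: C_35 = (1/36) · C(70, 35) = 112186277816662845432/36 = 3116285494907301262.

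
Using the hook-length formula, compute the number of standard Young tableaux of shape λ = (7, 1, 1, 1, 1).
# SYT of shape (7, 1, 1, 1, 1) = 210

Hook-length formula: f^λ = n! / Π hook(c), product over all cells c of the Young diagram. For λ = (7, 1, 1, 1, 1), n = 11 boxes. Hook lengths by row (left-to-right, top-to-bottom): [11, 6, 5, 4, 3, 2, 1]; [4]; [3]; [2]; [1]. Product of hooks = 190080. So f^λ = 11! / 190080 = 39916800 / 190080 = 210.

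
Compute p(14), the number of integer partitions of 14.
p(14) = 135

Compute p(n) via the recurrence p(n, m) = p(n, m−1) + p(n−m, m), where p(n, m) counts partitions of n with all parts ≤ m and p(n) = p(n, n). The base cases are p(0, m) = 1 and p(n, 0) = 0 for n > 0. Filling the table yields p(14) = 135. (Euler's pentagonal recurrence is an alternative.)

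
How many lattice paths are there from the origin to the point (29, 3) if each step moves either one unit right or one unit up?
Number of paths = 4960

A monotone lattice path from (0, 0) to (29, 3) consists of 29 east steps and 3 north steps in some order, so it is determined by which 29 of the 32 steps are east. The count is C(32, 29) = 4960.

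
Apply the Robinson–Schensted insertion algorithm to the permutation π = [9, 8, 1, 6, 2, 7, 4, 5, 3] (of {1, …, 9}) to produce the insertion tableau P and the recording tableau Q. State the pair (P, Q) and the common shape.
P = [1, 2, 3, 5] / [4, 7] / [6] / [8] / [9];  Q = [1, 4, 6, 8] / [2, 7] / [3] / [5] / [9];  common shape = (4, 2, 1, 1, 1)

Row-insert the values π_1, π_2, … into P one at a time, bumping the leftmost entry strictly greater than the inserted value down to the next row. The recording tableau Q records, in position (i, j), the step at which that cell was added to P.
  Insert 9 (step 1): P = [9];  Q = [1]
  Insert 8 (step 2): P = [8] / [9];  Q = [1] / [2]
  Insert 1 (step 3): P = [1] / [8] / [9];  Q = [1] / [2] / [3]
  Insert 6 (step 4): P = [1, 6] / [8] / [9];  Q = [1, 4] / [2] / [3]
  Insert 2 (step 5): P = [1, 2] / [6] / [8] / [9];  Q = [1, 4] / [2] / [3] / [5]
  Insert 7 (step 6): P = [1, 2, 7] / [6] / [8] / [9];  Q = [1, 4, 6] / [2] / [3] / [5]
  Insert 4 (step 7): P = [1, 2, 4] / [6, 7] / [8] / [9];  Q = [1, 4, 6] / [2, 7] / [3] / [5]
  Insert 5 (step 8): P = [1, 2, 4, 5] / [6, 7] / [8] / [9];  Q = [1, 4, 6, 8] / [2, 7] / [3] / [5]
  Insert 3 (step 9): P = [1, 2, 3, 5] / [4, 7] / [6] / [8] / [9];  Q = [1, 4, 6, 8] / [2, 7] / [3] / [5] / [9]
Final shape: (4, 2, 1, 1, 1).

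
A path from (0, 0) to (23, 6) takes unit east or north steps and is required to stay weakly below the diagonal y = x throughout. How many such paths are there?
Number of paths = 356265

By the reflection principle (André's argument), the number of monotone paths to (23, 6) with n ≤ m that never go above y = x is C(29, 23) − C(29, 24) = 475020 − 118755 = 356265.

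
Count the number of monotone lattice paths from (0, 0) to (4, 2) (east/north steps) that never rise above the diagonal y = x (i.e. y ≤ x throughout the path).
Number of paths = 9

By the reflection principle (André's argument), the number of monotone paths to (4, 2) with n ≤ m that never go above y = x is C(6, 4) − C(6, 5) = 15 − 6 = 9.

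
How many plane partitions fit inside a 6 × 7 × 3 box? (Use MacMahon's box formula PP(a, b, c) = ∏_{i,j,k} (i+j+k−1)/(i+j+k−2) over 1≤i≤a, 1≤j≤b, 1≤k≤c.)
PP(6, 7, 3) = 131589315

Evaluate the triple product over i = 1..6, j = 1..7, k = 1..3. The factors are (2/1) · (3/2) · (4/3) · (3/2) · (4/3) · (5/4) · (4/3) · (5/4) · … (126 factors total). The numerators and denominators telescope so the product is an integer; carrying out the multiplication exactly gives PP(6, 7, 3) = 131589315.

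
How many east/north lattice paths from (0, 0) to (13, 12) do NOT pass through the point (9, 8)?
Number of paths = 3498600

Total paths from (0, 0) to (13, 12): C(25, 13) = 5200300. Paths through (9, 8): (paths (0, 0) → (9, 8)) × (paths (9, 8) → (13, 12)) = C(17, 9) · C(8, 4) = 24310 · 70 = 1701700. Avoidance count = 5200300 − 1701700 = 3498600.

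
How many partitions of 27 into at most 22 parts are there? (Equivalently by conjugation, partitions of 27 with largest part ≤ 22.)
p(27, parts ≤ 22) = 2998

Use the recurrence p(n, m) = p(n, m−1) + p(n−m, m): either the largest part is < m (count p(n, m−1)) or the largest part is exactly m (remove one copy of m, count p(n−m, m)). With p(0, ·) = 1 this gives p(27, parts ≤ 22) = 2998. (By conjugating Young diagrams, this also counts partitions of 27 into at most 22 parts.)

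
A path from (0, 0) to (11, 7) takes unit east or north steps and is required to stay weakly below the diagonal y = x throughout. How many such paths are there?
Number of paths = 13260

By the reflection principle (André's argument), the number of monotone paths to (11, 7) with n ≤ m that never go above y = x is C(18, 11) − C(18, 12) = 31824 − 18564 = 13260.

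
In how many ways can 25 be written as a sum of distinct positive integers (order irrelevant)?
q(25) = 142

A partition into distinct parts is a strictly decreasing sequence summing to n. The recurrence d(n, m) = d(n, m−1) + d(n−m, m−1) (use part m at most once) with q(n) = d(n, n) gives q(25) = 142. (Euler's theorem: # distinct-part partitions = # odd-part partitions.)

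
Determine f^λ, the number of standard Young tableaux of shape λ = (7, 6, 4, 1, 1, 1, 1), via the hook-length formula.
# SYT of shape (7, 6, 4, 1, 1, 1, 1) = 320496750

Hook-length formula: f^λ = n! / Π hook(c), product over all cells c of the Young diagram. For λ = (7, 6, 4, 1, 1, 1, 1), n = 21 boxes. Hook lengths by row (left-to-right, top-to-bottom): [13, 8, 7, 6, 4, 3, 1]; [11, 6, 5, 4, 2, 1]; [8, 3, 2, 1]; [4]; [3]; [2]; [1]. Product of hooks = 159411732480. So f^λ = 21! / 159411732480 = 51090942171709440000 / 159411732480 = 320496750.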